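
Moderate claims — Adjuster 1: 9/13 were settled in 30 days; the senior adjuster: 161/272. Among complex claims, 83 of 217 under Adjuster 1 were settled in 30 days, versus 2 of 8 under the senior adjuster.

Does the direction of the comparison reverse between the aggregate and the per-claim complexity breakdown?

Yes

Moderate: Adjuster 1 9/13 = 69.2%, the senior adjuster 161/272 = 59.2% → Adjuster 1
Complex: Adjuster 1 83/217 = 38.2%, the senior adjuster 2/8 = 25.0% → Adjuster 1
Overall: Adjuster 1 92/230 = 40.0%, the senior adjuster 163/280 = 58.2% → the senior adjuster
Adjuster 1 wins each claim group but the senior adjuster wins overall — the comparison reverses. Adjuster 1's claims skew toward complex, which has a lower base rate.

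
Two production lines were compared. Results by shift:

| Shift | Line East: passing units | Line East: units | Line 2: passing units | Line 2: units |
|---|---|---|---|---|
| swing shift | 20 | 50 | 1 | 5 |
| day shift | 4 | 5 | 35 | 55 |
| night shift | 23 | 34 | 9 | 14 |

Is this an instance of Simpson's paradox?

Swing shift: Line East 20/50 = 40.0%, Line 2 1/5 = 20.0% → Line East
Day shift: Line East 4/5 = 80.0%, Line 2 35/55 = 63.6% → Line East
Night shift: Line East 23/34 = 67.6%, Line 2 9/14 = 64.3% → Line East
Overall: Line East 47/89 = 52.8%, Line 2 45/74 = 60.8% → Line 2
Line East wins each shift group but Line 2 wins overall — the comparison reverses. Line East's units skew toward swing shift, which has a lower base rate.

Yes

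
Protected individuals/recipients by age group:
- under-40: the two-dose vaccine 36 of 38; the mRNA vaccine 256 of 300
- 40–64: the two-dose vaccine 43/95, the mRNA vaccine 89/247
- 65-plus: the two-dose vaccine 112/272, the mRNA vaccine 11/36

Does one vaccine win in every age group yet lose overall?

Yes

Under-40: the two-dose vaccine 36/38 = 94.7%, the mRNA vaccine 256/300 = 85.3% → the two-dose vaccine
40–64: the two-dose vaccine 43/95 = 45.3%, the mRNA vaccine 89/247 = 36.0% → the two-dose vaccine
65-plus: the two-dose vaccine 112/272 = 41.2%, the mRNA vaccine 11/36 = 30.6% → the two-dose vaccine
Overall: the two-dose vaccine 191/405 = 47.2%, the mRNA vaccine 356/583 = 61.1% → the mRNA vaccine
The two-dose vaccine wins each age group but the mRNA vaccine wins overall — the comparison reverses. The two-dose vaccine's recipients skew toward 65-plus, which has a lower base rate.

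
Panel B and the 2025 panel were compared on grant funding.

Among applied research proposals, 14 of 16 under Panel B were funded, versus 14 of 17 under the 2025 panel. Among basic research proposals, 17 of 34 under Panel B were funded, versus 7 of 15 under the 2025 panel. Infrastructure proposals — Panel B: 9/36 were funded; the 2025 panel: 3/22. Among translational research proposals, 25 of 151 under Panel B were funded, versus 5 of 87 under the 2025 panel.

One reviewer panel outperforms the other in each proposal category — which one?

Panel B

Applied research: Panel B 14/16 = 87.5%, the 2025 panel 14/17 = 82.4% → Panel B
Basic research: Panel B 17/34 = 50.0%, the 2025 panel 7/15 = 46.7% → Panel B
Infrastructure: Panel B 9/36 = 25.0%, the 2025 panel 3/22 = 13.6% → Panel B
Translational research: Panel B 25/151 = 16.6%, the 2025 panel 5/87 = 5.7% → Panel B
Panel B has the higher rate in all 4 groups.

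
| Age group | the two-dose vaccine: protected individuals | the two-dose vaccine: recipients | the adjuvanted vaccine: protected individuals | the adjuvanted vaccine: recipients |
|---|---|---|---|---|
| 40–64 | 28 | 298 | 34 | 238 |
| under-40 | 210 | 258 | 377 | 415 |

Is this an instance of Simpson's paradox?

40–64: the two-dose vaccine 28/298 = 9.4%, the adjuvanted vaccine 34/238 = 14.3% → the adjuvanted vaccine
Under-40: the two-dose vaccine 210/258 = 81.4%, the adjuvanted vaccine 377/415 = 90.8% → the adjuvanted vaccine
Overall: the two-dose vaccine 238/556 = 42.8%, the adjuvanted vaccine 411/653 = 62.9% → the adjuvanted vaccine
The adjuvanted vaccine wins overall and in every age group — no reversal.

No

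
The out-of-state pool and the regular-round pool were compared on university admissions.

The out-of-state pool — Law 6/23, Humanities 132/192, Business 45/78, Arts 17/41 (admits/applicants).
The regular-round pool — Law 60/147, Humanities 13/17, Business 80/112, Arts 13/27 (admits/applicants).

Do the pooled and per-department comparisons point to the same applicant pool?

Law: the out-of-state pool 6/23 = 26.1%, the regular-round pool 60/147 = 40.8% → the regular-round pool
Humanities: the out-of-state pool 132/192 = 68.8%, the regular-round pool 13/17 = 76.5% → the regular-round pool
Business: the out-of-state pool 45/78 = 57.7%, the regular-round pool 80/112 = 71.4% → the regular-round pool
Arts: the out-of-state pool 17/41 = 41.5%, the regular-round pool 13/27 = 48.1% → the regular-round pool
Overall: the out-of-state pool 200/334 = 59.9%, the regular-round pool 166/303 = 54.8% → the out-of-state pool
The regular-round pool wins each department group but the out-of-state pool wins overall — the comparison reverses. The regular-round pool's applicants skew toward Law, which has a lower base rate.

No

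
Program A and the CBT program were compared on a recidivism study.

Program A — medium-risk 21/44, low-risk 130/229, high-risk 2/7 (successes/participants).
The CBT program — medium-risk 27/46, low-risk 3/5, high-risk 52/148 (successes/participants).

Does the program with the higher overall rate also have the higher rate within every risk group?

No

Medium-risk: Program A 21/44 = 47.7%, the CBT program 27/46 = 58.7% → the CBT program
Low-risk: Program A 130/229 = 56.8%, the CBT program 3/5 = 60.0% → the CBT program
High-risk: Program A 2/7 = 28.6%, the CBT program 52/148 = 35.1% → the CBT program
Overall: Program A 153/280 = 54.6%, the CBT program 82/199 = 41.2% → Program A
The CBT program wins each risk group but Program A wins overall — the comparison reverses. The CBT program's participants skew toward high-risk, which has a lower base rate.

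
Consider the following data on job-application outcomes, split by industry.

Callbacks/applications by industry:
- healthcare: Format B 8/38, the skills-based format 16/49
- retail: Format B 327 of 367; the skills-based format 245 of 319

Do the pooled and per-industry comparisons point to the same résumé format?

Healthcare: Format B 8/38 = 21.1%, the skills-based format 16/49 = 32.7% → the skills-based format
Retail: Format B 327/367 = 89.1%, the skills-based format 245/319 = 76.8% → Format B
Overall: Format B 335/405 = 82.7%, the skills-based format 261/368 = 70.9% → Format B
Neither sweeps: Format B wins 1 of 2 groups, the skills-based format wins 1. Format B wins overall but not every group — no Simpson reversal.

No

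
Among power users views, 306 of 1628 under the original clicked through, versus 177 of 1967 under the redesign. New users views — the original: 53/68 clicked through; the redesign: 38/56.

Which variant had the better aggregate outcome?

the original

Power users: the original 306/1628 = 18.8%, the redesign 177/1967 = 9.0% → the original
New users: the original 53/68 = 77.9%, the redesign 38/56 = 67.9% → the original
Overall: the original 359/1696 = 21.2%, the redesign 215/2023 = 10.6% → the original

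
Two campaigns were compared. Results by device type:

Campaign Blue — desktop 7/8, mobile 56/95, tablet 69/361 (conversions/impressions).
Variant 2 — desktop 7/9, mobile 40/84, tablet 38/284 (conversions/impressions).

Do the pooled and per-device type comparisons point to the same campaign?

Yes

Desktop: Campaign Blue 7/8 = 87.5%, Variant 2 7/9 = 77.8% → Campaign Blue
Mobile: Campaign Blue 56/95 = 58.9%, Variant 2 40/84 = 47.6% → Campaign Blue
Tablet: Campaign Blue 69/361 = 19.1%, Variant 2 38/284 = 13.4% → Campaign Blue
Overall: Campaign Blue 132/464 = 28.4%, Variant 2 85/377 = 22.5% → Campaign Blue
Campaign Blue wins overall and in every device group — no reversal.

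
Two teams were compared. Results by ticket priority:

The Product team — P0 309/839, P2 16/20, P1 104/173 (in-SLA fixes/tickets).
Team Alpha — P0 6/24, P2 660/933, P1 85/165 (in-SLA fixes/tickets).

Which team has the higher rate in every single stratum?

the Product team

P0: the Product team 309/839 = 36.8%, Team Alpha 6/24 = 25.0% → the Product team
P2: the Product team 16/20 = 80.0%, Team Alpha 660/933 = 70.7% → the Product team
P1: the Product team 104/173 = 60.1%, Team Alpha 85/165 = 51.5% → the Product team
The Product team has the higher rate in all 3 groups.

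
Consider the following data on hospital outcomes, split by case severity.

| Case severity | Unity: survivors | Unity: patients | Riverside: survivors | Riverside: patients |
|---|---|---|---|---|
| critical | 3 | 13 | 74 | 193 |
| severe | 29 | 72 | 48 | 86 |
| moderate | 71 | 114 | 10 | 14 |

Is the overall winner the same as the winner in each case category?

No

Critical: Unity 3/13 = 23.1%, Riverside 74/193 = 38.3% → Riverside
Severe: Unity 29/72 = 40.3%, Riverside 48/86 = 55.8% → Riverside
Moderate: Unity 71/114 = 62.3%, Riverside 10/14 = 71.4% → Riverside
Overall: Unity 103/199 = 51.8%, Riverside 132/293 = 45.1% → Unity
Riverside wins each case group but Unity wins overall — the comparison reverses. Riverside's patients skew toward critical, which has a lower base rate.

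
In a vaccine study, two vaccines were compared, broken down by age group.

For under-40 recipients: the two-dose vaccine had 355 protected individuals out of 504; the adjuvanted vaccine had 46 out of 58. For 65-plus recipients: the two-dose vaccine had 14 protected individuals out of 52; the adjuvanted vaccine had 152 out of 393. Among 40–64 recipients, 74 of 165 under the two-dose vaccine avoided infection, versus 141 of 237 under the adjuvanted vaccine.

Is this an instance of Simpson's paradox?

Under-40: the two-dose vaccine 355/504 = 70.4%, the adjuvanted vaccine 46/58 = 79.3% → the adjuvanted vaccine
65-plus: the two-dose vaccine 14/52 = 26.9%, the adjuvanted vaccine 152/393 = 38.7% → the adjuvanted vaccine
40–64: the two-dose vaccine 74/165 = 44.8%, the adjuvanted vaccine 141/237 = 59.5% → the adjuvanted vaccine
Overall: the two-dose vaccine 443/721 = 61.4%, the adjuvanted vaccine 339/688 = 49.3% → the two-dose vaccine
The adjuvanted vaccine wins each age group but the two-dose vaccine wins overall — the comparison reverses. The adjuvanted vaccine's recipients skew toward 65-plus, which has a lower base rate.

Yes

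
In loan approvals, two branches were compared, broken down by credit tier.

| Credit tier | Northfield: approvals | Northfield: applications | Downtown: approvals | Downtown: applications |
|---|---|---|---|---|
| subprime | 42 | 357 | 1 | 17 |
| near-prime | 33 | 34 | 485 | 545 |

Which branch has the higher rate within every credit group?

Northfield

Subprime: Northfield 42/357 = 11.8%, Downtown 1/17 = 5.9% → Northfield
Near-prime: Northfield 33/34 = 97.1%, Downtown 485/545 = 89.0% → Northfield
Northfield has the higher rate in both groups.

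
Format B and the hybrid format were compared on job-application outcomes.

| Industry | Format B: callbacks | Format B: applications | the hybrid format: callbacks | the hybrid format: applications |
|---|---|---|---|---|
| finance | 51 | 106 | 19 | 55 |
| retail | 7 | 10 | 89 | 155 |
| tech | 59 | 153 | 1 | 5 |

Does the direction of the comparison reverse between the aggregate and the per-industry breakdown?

Yes

Finance: Format B 51/106 = 48.1%, the hybrid format 19/55 = 34.5% → Format B
Retail: Format B 7/10 = 70.0%, the hybrid format 89/155 = 57.4% → Format B
Tech: Format B 59/153 = 38.6%, the hybrid format 1/5 = 20.0% → Format B
Overall: Format B 117/269 = 43.5%, the hybrid format 109/215 = 50.7% → the hybrid format
Format B wins each industry group but the hybrid format wins overall — the comparison reverses. Format B's applications skew toward tech, which has a lower base rate.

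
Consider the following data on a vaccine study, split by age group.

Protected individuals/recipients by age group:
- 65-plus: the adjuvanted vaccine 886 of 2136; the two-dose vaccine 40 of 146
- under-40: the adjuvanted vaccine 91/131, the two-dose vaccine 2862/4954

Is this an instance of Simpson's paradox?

Yes

65-plus: the adjuvanted vaccine 886/2136 = 41.5%, the two-dose vaccine 40/146 = 27.4% → the adjuvanted vaccine
Under-40: the adjuvanted vaccine 91/131 = 69.5%, the two-dose vaccine 2862/4954 = 57.8% → the adjuvanted vaccine
Overall: the adjuvanted vaccine 977/2267 = 43.1%, the two-dose vaccine 2902/5100 = 56.9% → the two-dose vaccine
The adjuvanted vaccine wins each age group but the two-dose vaccine wins overall — the comparison reverses. The adjuvanted vaccine's recipients skew toward 65-plus, which has a lower base rate.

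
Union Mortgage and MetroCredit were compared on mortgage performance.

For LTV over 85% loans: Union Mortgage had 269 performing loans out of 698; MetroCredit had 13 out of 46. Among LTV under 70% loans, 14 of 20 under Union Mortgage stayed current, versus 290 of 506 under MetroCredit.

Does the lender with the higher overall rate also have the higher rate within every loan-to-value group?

LTV over 85%: Union Mortgage 269/698 = 38.5%, MetroCredit 13/46 = 28.3% → Union Mortgage
LTV under 70%: Union Mortgage 14/20 = 70.0%, MetroCredit 290/506 = 57.3% → Union Mortgage
Overall: Union Mortgage 283/718 = 39.4%, MetroCredit 303/552 = 54.9% → MetroCredit
Union Mortgage wins each loan-to-value group but MetroCredit wins overall — the comparison reverses. Union Mortgage's loans skew toward LTV over 85%, which has a lower base rate.

No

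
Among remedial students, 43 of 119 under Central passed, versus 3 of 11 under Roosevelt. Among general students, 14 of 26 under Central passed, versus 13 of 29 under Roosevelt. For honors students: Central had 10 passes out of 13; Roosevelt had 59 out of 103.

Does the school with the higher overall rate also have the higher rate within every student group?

No

Remedial: Central 43/119 = 36.1%, Roosevelt 3/11 = 27.3% → Central
General: Central 14/26 = 53.8%, Roosevelt 13/29 = 44.8% → Central
Honors: Central 10/13 = 76.9%, Roosevelt 59/103 = 57.3% → Central
Overall: Central 67/158 = 42.4%, Roosevelt 75/143 = 52.4% → Roosevelt
Central wins each student group but Roosevelt wins overall — the comparison reverses. Central's students skew toward remedial, which has a lower base rate.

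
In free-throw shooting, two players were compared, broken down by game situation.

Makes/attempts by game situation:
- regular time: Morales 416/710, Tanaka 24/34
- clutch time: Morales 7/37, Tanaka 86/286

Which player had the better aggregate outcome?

Morales

Regular time: Morales 416/710 = 58.6%, Tanaka 24/34 = 70.6% → Tanaka
Clutch time: Morales 7/37 = 18.9%, Tanaka 86/286 = 30.1% → Tanaka
Overall: Morales 423/747 = 56.6%, Tanaka 110/320 = 34.4% → Morales
(Tanaka wins every game group but Morales wins overall — Tanaka's attempts skew toward the low-rate clutch time group.)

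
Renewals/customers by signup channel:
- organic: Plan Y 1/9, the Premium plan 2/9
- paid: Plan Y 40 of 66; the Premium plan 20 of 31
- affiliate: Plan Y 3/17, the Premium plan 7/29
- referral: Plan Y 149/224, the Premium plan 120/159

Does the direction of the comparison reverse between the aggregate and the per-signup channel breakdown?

No

Organic: Plan Y 1/9 = 11.1%, the Premium plan 2/9 = 22.2% → the Premium plan
Paid: Plan Y 40/66 = 60.6%, the Premium plan 20/31 = 64.5% → the Premium plan
Affiliate: Plan Y 3/17 = 17.6%, the Premium plan 7/29 = 24.1% → the Premium plan
Referral: Plan Y 149/224 = 66.5%, the Premium plan 120/159 = 75.5% → the Premium plan
Overall: Plan Y 193/316 = 61.1%, the Premium plan 149/228 = 65.4% → the Premium plan
The Premium plan wins overall and in every signup group — no reversal.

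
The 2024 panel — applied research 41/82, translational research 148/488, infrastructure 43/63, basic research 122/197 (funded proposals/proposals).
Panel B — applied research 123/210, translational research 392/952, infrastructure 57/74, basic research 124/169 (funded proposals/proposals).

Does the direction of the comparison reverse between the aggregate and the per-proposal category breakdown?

No

Applied research: the 2024 panel 41/82 = 50.0%, Panel B 123/210 = 58.6% → Panel B
Translational research: the 2024 panel 148/488 = 30.3%, Panel B 392/952 = 41.2% → Panel B
Infrastructure: the 2024 panel 43/63 = 68.3%, Panel B 57/74 = 77.0% → Panel B
Basic research: the 2024 panel 122/197 = 61.9%, Panel B 124/169 = 73.4% → Panel B
Overall: the 2024 panel 354/830 = 42.7%, Panel B 696/1405 = 49.5% → Panel B
Panel B wins overall and in every proposal group — no reversal.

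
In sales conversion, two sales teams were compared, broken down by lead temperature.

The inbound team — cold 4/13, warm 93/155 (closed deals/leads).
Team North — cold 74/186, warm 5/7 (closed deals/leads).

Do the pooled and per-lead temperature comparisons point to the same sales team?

Cold: the inbound team 4/13 = 30.8%, Team North 74/186 = 39.8% → Team North
Warm: the inbound team 93/155 = 60.0%, Team North 5/7 = 71.4% → Team North
Overall: the inbound team 97/168 = 57.7%, Team North 79/193 = 40.9% → the inbound team
Team North wins each lead group but the inbound team wins overall — the comparison reverses. Team North's leads skew toward cold, which has a lower base rate.

No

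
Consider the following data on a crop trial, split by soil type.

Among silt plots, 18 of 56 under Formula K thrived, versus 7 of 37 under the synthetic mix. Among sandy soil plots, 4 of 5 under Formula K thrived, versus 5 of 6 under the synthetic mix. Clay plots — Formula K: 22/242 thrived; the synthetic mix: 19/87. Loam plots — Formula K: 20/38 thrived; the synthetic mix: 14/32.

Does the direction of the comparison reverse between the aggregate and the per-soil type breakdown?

Silt: Formula K 18/56 = 32.1%, the synthetic mix 7/37 = 18.9% → Formula K
Sandy soil: Formula K 4/5 = 80.0%, the synthetic mix 5/6 = 83.3% → the synthetic mix
Clay: Formula K 22/242 = 9.1%, the synthetic mix 19/87 = 21.8% → the synthetic mix
Loam: Formula K 20/38 = 52.6%, the synthetic mix 14/32 = 43.8% → Formula K
Overall: Formula K 64/341 = 18.8%, the synthetic mix 45/162 = 27.8% → the synthetic mix
Neither sweeps: Formula K wins 2 of 4 groups, the synthetic mix wins 2. The synthetic mix wins overall but not every group — no Simpson reversal.

No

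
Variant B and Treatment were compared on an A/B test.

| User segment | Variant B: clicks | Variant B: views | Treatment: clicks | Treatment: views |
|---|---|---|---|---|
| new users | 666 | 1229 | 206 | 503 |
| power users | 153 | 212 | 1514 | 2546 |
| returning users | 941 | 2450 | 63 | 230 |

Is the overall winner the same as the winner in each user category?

New users: Variant B 666/1229 = 54.2%, Treatment 206/503 = 41.0% → Variant B
Power users: Variant B 153/212 = 72.2%, Treatment 1514/2546 = 59.5% → Variant B
Returning users: Variant B 941/2450 = 38.4%, Treatment 63/230 = 27.4% → Variant B
Overall: Variant B 1760/3891 = 45.2%, Treatment 1783/3279 = 54.4% → Treatment
Variant B wins each user group but Treatment wins overall — the comparison reverses. Variant B's views skew toward returning users, which has a lower base rate.

No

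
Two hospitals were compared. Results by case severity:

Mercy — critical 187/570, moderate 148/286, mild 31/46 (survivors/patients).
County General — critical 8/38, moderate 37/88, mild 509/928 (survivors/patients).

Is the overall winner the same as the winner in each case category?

Critical: Mercy 187/570 = 32.8%, County General 8/38 = 21.1% → Mercy
Moderate: Mercy 148/286 = 51.7%, County General 37/88 = 42.0% → Mercy
Mild: Mercy 31/46 = 67.4%, County General 509/928 = 54.8% → Mercy
Overall: Mercy 366/902 = 40.6%, County General 554/1054 = 52.6% → County General
Mercy wins each case group but County General wins overall — the comparison reverses. Mercy's patients skew toward critical, which has a lower base rate.

No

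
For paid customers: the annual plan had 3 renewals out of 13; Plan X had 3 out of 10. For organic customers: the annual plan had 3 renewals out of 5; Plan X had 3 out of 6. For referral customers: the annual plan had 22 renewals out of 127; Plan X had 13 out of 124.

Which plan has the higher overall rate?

Paid: the annual plan 3/13 = 23.1%, Plan X 3/10 = 30.0% → Plan X
Organic: the annual plan 3/5 = 60.0%, Plan X 3/6 = 50.0% → the annual plan
Referral: the annual plan 22/127 = 17.3%, Plan X 13/124 = 10.5% → the annual plan
Overall: the annual plan 28/145 = 19.3%, Plan X 19/140 = 13.6% → the annual plan
(Neither sweeps every signup group, but the annual plan has the higher pooled rate.)

the annual plan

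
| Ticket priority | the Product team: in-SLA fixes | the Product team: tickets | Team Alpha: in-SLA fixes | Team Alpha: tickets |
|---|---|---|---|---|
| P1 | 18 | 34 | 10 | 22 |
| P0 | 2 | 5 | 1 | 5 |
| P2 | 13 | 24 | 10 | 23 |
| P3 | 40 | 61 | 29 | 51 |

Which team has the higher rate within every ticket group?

P1: the Product team 18/34 = 52.9%, Team Alpha 10/22 = 45.5% → the Product team
P0: the Product team 2/5 = 40.0%, Team Alpha 1/5 = 20.0% → the Product team
P2: the Product team 13/24 = 54.2%, Team Alpha 10/23 = 43.5% → the Product team
P3: the Product team 40/61 = 65.6%, Team Alpha 29/51 = 56.9% → the Product team
The Product team has the higher rate in all 4 groups.

the Product team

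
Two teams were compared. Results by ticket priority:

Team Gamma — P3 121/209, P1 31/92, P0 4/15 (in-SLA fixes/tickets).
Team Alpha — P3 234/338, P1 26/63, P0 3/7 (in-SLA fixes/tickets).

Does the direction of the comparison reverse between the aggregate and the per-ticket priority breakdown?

P3: Team Gamma 121/209 = 57.9%, Team Alpha 234/338 = 69.2% → Team Alpha
P1: Team Gamma 31/92 = 33.7%, Team Alpha 26/63 = 41.3% → Team Alpha
P0: Team Gamma 4/15 = 26.7%, Team Alpha 3/7 = 42.9% → Team Alpha
Overall: Team Gamma 156/316 = 49.4%, Team Alpha 263/408 = 64.5% → Team Alpha
Team Alpha wins overall and in every ticket group — no reversal.

No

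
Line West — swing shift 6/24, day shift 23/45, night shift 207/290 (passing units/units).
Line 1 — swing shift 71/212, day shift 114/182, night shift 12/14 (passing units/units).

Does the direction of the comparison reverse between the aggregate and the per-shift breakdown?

Yes

Swing shift: Line West 6/24 = 25.0%, Line 1 71/212 = 33.5% → Line 1
Day shift: Line West 23/45 = 51.1%, Line 1 114/182 = 62.6% → Line 1
Night shift: Line West 207/290 = 71.4%, Line 1 12/14 = 85.7% → Line 1
Overall: Line West 236/359 = 65.7%, Line 1 197/408 = 48.3% → Line West
Line 1 wins each shift group but Line West wins overall — the comparison reverses. Line 1's units skew toward swing shift, which has a lower base rate.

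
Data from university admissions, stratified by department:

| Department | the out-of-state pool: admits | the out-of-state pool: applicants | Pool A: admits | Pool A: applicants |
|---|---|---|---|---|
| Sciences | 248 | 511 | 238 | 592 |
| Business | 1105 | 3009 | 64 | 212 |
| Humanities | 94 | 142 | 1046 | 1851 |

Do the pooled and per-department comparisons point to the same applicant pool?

Sciences: the out-of-state pool 248/511 = 48.5%, Pool A 238/592 = 40.2% → the out-of-state pool
Business: the out-of-state pool 1105/3009 = 36.7%, Pool A 64/212 = 30.2% → the out-of-state pool
Humanities: the out-of-state pool 94/142 = 66.2%, Pool A 1046/1851 = 56.5% → the out-of-state pool
Overall: the out-of-state pool 1447/3662 = 39.5%, Pool A 1348/2655 = 50.8% → Pool A
The out-of-state pool wins each department group but Pool A wins overall — the comparison reverses. The out-of-state pool's applicants skew toward Business, which has a lower base rate.

No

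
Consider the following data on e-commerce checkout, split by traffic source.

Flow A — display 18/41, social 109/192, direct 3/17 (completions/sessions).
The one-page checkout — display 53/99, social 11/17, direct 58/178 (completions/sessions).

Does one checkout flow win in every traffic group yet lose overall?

Display: Flow A 18/41 = 43.9%, the one-page checkout 53/99 = 53.5% → the one-page checkout
Social: Flow A 109/192 = 56.8%, the one-page checkout 11/17 = 64.7% → the one-page checkout
Direct: Flow A 3/17 = 17.6%, the one-page checkout 58/178 = 32.6% → the one-page checkout
Overall: Flow A 130/250 = 52.0%, the one-page checkout 122/294 = 41.5% → Flow A
The one-page checkout wins each traffic group but Flow A wins overall — the comparison reverses. The one-page checkout's sessions skew toward direct, which has a lower base rate.

Yes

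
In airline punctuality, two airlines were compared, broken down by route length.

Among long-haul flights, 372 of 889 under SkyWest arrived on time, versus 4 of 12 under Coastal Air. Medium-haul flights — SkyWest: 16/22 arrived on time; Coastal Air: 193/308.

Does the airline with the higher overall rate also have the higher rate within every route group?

Long-haul: SkyWest 372/889 = 41.8%, Coastal Air 4/12 = 33.3% → SkyWest
Medium-haul: SkyWest 16/22 = 72.7%, Coastal Air 193/308 = 62.7% → SkyWest
Overall: SkyWest 388/911 = 42.6%, Coastal Air 197/320 = 61.6% → Coastal Air
SkyWest wins each route group but Coastal Air wins overall — the comparison reverses. SkyWest's flights skew toward long-haul, which has a lower base rate.

No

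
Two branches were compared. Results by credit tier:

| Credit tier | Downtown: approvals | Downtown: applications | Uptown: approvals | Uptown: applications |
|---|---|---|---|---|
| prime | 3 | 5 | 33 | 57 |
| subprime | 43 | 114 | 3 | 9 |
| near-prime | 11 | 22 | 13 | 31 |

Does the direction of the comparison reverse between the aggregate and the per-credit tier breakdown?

Prime: Downtown 3/5 = 60.0%, Uptown 33/57 = 57.9% → Downtown
Subprime: Downtown 43/114 = 37.7%, Uptown 3/9 = 33.3% → Downtown
Near-prime: Downtown 11/22 = 50.0%, Uptown 13/31 = 41.9% → Downtown
Overall: Downtown 57/141 = 40.4%, Uptown 49/97 = 50.5% → Uptown
Downtown wins each credit group but Uptown wins overall — the comparison reverses. Downtown's applications skew toward subprime, which has a lower base rate.

Yes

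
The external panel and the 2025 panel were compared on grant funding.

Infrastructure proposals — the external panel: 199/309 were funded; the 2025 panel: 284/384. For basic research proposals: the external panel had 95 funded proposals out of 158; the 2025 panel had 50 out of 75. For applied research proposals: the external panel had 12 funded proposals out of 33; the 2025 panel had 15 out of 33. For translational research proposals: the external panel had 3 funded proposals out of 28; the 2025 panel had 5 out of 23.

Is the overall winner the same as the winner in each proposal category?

Yes

Infrastructure: the external panel 199/309 = 64.4%, the 2025 panel 284/384 = 74.0% → the 2025 panel
Basic research: the external panel 95/158 = 60.1%, the 2025 panel 50/75 = 66.7% → the 2025 panel
Applied research: the external panel 12/33 = 36.4%, the 2025 panel 15/33 = 45.5% → the 2025 panel
Translational research: the external panel 3/28 = 10.7%, the 2025 panel 5/23 = 21.7% → the 2025 panel
Overall: the external panel 309/528 = 58.5%, the 2025 panel 354/515 = 68.7% → the 2025 panel
The 2025 panel wins overall and in every proposal group — no reversal.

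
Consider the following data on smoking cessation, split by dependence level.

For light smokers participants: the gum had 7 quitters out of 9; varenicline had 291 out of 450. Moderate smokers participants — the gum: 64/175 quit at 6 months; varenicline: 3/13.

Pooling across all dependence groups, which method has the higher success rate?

varenicline

Light smokers: the gum 7/9 = 77.8%, varenicline 291/450 = 64.7% → the gum
Moderate smokers: the gum 64/175 = 36.6%, varenicline 3/13 = 23.1% → the gum
Overall: the gum 71/184 = 38.6%, varenicline 294/463 = 63.5% → varenicline
(The gum wins every dependence group but varenicline wins overall — the gum's participants skew toward the low-rate moderate smokers group.)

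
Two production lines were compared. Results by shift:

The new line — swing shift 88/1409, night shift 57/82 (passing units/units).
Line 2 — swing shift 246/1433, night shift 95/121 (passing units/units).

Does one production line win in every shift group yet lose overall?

Swing shift: the new line 88/1409 = 6.2%, Line 2 246/1433 = 17.2% → Line 2
Night shift: the new line 57/82 = 69.5%, Line 2 95/121 = 78.5% → Line 2
Overall: the new line 145/1491 = 9.7%, Line 2 341/1554 = 21.9% → Line 2
Line 2 wins overall and in every shift group — no reversal.

No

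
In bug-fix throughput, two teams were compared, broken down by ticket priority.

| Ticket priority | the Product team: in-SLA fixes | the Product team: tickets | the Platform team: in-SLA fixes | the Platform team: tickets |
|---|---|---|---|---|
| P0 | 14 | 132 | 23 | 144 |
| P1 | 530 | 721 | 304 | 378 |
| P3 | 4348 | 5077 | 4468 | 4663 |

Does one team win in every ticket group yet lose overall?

No

P0: the Product team 14/132 = 10.6%, the Platform team 23/144 = 16.0% → the Platform team
P1: the Product team 530/721 = 73.5%, the Platform team 304/378 = 80.4% → the Platform team
P3: the Product team 4348/5077 = 85.6%, the Platform team 4468/4663 = 95.8% → the Platform team
Overall: the Product team 4892/5930 = 82.5%, the Platform team 4795/5185 = 92.5% → the Platform team
The Platform team wins overall and in every ticket group — no reversal.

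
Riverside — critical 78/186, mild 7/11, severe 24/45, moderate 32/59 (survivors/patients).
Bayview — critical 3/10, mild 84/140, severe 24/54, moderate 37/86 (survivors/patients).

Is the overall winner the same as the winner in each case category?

Critical: Riverside 78/186 = 41.9%, Bayview 3/10 = 30.0% → Riverside
Mild: Riverside 7/11 = 63.6%, Bayview 84/140 = 60.0% → Riverside
Severe: Riverside 24/45 = 53.3%, Bayview 24/54 = 44.4% → Riverside
Moderate: Riverside 32/59 = 54.2%, Bayview 37/86 = 43.0% → Riverside
Overall: Riverside 141/301 = 46.8%, Bayview 148/290 = 51.0% → Bayview
Riverside wins each case group but Bayview wins overall — the comparison reverses. Riverside's patients skew toward critical, which has a lower base rate.

No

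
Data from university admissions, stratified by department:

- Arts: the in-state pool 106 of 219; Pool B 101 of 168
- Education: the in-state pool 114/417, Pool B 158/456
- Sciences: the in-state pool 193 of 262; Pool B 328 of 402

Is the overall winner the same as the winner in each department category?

Yes

Arts: the in-state pool 106/219 = 48.4%, Pool B 101/168 = 60.1% → Pool B
Education: the in-state pool 114/417 = 27.3%, Pool B 158/456 = 34.6% → Pool B
Sciences: the in-state pool 193/262 = 73.7%, Pool B 328/402 = 81.6% → Pool B
Overall: the in-state pool 413/898 = 46.0%, Pool B 587/1026 = 57.2% → Pool B
Pool B wins overall and in every department group — no reversal.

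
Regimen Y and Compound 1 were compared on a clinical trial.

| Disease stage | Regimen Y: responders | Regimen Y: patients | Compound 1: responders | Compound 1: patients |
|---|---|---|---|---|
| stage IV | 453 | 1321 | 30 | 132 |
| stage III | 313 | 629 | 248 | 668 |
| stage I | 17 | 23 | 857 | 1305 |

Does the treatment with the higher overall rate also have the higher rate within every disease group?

Stage IV: Regimen Y 453/1321 = 34.3%, Compound 1 30/132 = 22.7% → Regimen Y
Stage III: Regimen Y 313/629 = 49.8%, Compound 1 248/668 = 37.1% → Regimen Y
Stage I: Regimen Y 17/23 = 73.9%, Compound 1 857/1305 = 65.7% → Regimen Y
Overall: Regimen Y 783/1973 = 39.7%, Compound 1 1135/2105 = 53.9% → Compound 1
Regimen Y wins each disease group but Compound 1 wins overall — the comparison reverses. Regimen Y's patients skew toward stage IV, which has a lower base rate.

No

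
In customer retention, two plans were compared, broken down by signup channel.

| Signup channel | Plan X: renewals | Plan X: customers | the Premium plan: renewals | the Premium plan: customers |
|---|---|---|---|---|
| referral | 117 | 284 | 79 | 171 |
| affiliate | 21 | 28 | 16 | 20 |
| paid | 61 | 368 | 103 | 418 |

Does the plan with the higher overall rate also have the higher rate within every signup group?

Yes

Referral: Plan X 117/284 = 41.2%, the Premium plan 79/171 = 46.2% → the Premium plan
Affiliate: Plan X 21/28 = 75.0%, the Premium plan 16/20 = 80.0% → the Premium plan
Paid: Plan X 61/368 = 16.6%, the Premium plan 103/418 = 24.6% → the Premium plan
Overall: Plan X 199/680 = 29.3%, the Premium plan 198/609 = 32.5% → the Premium plan
The Premium plan wins overall and in every signup group — no reversal.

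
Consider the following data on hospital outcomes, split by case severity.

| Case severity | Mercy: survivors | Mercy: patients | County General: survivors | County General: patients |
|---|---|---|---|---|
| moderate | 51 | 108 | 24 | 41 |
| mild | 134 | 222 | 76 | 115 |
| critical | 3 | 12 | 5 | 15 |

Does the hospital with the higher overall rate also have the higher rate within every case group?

Yes

Moderate: Mercy 51/108 = 47.2%, County General 24/41 = 58.5% → County General
Mild: Mercy 134/222 = 60.4%, County General 76/115 = 66.1% → County General
Critical: Mercy 3/12 = 25.0%, County General 5/15 = 33.3% → County General
Overall: Mercy 188/342 = 55.0%, County General 105/171 = 61.4% → County General
County General wins overall and in every case group — no reversal.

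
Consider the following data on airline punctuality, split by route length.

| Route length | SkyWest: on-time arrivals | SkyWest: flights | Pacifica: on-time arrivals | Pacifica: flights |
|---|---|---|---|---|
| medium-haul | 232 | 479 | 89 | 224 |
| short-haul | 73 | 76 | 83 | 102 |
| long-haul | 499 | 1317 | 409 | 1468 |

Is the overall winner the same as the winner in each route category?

Medium-haul: SkyWest 232/479 = 48.4%, Pacifica 89/224 = 39.7% → SkyWest
Short-haul: SkyWest 73/76 = 96.1%, Pacifica 83/102 = 81.4% → SkyWest
Long-haul: SkyWest 499/1317 = 37.9%, Pacifica 409/1468 = 27.9% → SkyWest
Overall: SkyWest 804/1872 = 42.9%, Pacifica 581/1794 = 32.4% → SkyWest
SkyWest wins overall and in every route group — no reversal.

Yes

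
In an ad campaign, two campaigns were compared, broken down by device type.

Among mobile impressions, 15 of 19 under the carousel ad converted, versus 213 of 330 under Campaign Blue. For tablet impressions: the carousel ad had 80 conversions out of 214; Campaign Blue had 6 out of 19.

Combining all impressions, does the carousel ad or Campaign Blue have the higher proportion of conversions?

Mobile: the carousel ad 15/19 = 78.9%, Campaign Blue 213/330 = 64.5% → the carousel ad
Tablet: the carousel ad 80/214 = 37.4%, Campaign Blue 6/19 = 31.6% → the carousel ad
Overall: the carousel ad 95/233 = 40.8%, Campaign Blue 219/349 = 62.8% → Campaign Blue
(The carousel ad wins every device group but Campaign Blue wins overall — the carousel ad's impressions skew toward the low-rate tablet group.)

Campaign Blue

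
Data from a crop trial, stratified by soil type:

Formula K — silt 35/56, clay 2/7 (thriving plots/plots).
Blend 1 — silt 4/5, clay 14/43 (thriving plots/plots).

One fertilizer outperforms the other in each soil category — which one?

Blend 1

Silt: Formula K 35/56 = 62.5%, Blend 1 4/5 = 80.0% → Blend 1
Clay: Formula K 2/7 = 28.6%, Blend 1 14/43 = 32.6% → Blend 1
Blend 1 has the higher rate in both groups.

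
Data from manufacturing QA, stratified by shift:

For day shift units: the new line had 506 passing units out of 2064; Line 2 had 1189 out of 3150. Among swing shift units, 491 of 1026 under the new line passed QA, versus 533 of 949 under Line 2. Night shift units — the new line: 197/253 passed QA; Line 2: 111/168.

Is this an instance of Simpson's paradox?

No

Day shift: the new line 506/2064 = 24.5%, Line 2 1189/3150 = 37.7% → Line 2
Swing shift: the new line 491/1026 = 47.9%, Line 2 533/949 = 56.2% → Line 2
Night shift: the new line 197/253 = 77.9%, Line 2 111/168 = 66.1% → the new line
Overall: the new line 1194/3343 = 35.7%, Line 2 1833/4267 = 43.0% → Line 2
Neither sweeps: the new line wins 1 of 3 groups, Line 2 wins 2. Line 2 wins overall but not every group — no Simpson reversal.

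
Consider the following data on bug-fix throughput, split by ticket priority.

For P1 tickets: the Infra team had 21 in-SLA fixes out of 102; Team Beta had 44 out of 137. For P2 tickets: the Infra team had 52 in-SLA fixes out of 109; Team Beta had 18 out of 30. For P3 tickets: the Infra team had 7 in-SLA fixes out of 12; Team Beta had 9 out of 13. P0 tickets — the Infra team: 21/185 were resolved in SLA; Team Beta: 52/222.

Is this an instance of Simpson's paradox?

No

P1: the Infra team 21/102 = 20.6%, Team Beta 44/137 = 32.1% → Team Beta
P2: the Infra team 52/109 = 47.7%, Team Beta 18/30 = 60.0% → Team Beta
P3: the Infra team 7/12 = 58.3%, Team Beta 9/13 = 69.2% → Team Beta
P0: the Infra team 21/185 = 11.4%, Team Beta 52/222 = 23.4% → Team Beta
Overall: the Infra team 101/408 = 24.8%, Team Beta 123/402 = 30.6% → Team Beta
Team Beta wins overall and in every ticket group — no reversal.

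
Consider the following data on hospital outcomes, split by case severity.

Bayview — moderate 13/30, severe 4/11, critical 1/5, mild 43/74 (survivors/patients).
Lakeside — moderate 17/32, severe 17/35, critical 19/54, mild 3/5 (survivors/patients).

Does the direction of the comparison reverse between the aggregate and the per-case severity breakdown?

Moderate: Bayview 13/30 = 43.3%, Lakeside 17/32 = 53.1% → Lakeside
Severe: Bayview 4/11 = 36.4%, Lakeside 17/35 = 48.6% → Lakeside
Critical: Bayview 1/5 = 20.0%, Lakeside 19/54 = 35.2% → Lakeside
Mild: Bayview 43/74 = 58.1%, Lakeside 3/5 = 60.0% → Lakeside
Overall: Bayview 61/120 = 50.8%, Lakeside 56/126 = 44.4% → Bayview
Lakeside wins each case group but Bayview wins overall — the comparison reverses. Lakeside's patients skew toward critical, which has a lower base rate.

Yes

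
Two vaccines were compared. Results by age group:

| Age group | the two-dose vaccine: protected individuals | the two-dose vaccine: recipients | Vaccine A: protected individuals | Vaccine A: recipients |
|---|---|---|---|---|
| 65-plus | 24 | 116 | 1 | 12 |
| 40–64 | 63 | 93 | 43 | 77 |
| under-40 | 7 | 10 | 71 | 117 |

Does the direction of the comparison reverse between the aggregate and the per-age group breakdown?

Yes

65-plus: the two-dose vaccine 24/116 = 20.7%, Vaccine A 1/12 = 8.3% → the two-dose vaccine
40–64: the two-dose vaccine 63/93 = 67.7%, Vaccine A 43/77 = 55.8% → the two-dose vaccine
Under-40: the two-dose vaccine 7/10 = 70.0%, Vaccine A 71/117 = 60.7% → the two-dose vaccine
Overall: the two-dose vaccine 94/219 = 42.9%, Vaccine A 115/206 = 55.8% → Vaccine A
The two-dose vaccine wins each age group but Vaccine A wins overall — the comparison reverses. The two-dose vaccine's recipients skew toward 65-plus, which has a lower base rate.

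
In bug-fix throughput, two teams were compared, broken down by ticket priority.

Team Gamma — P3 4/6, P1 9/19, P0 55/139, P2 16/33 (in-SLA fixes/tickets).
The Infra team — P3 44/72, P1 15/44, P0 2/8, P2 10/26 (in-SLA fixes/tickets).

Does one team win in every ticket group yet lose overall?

P3: Team Gamma 4/6 = 66.7%, the Infra team 44/72 = 61.1% → Team Gamma
P1: Team Gamma 9/19 = 47.4%, the Infra team 15/44 = 34.1% → Team Gamma
P0: Team Gamma 55/139 = 39.6%, the Infra team 2/8 = 25.0% → Team Gamma
P2: Team Gamma 16/33 = 48.5%, the Infra team 10/26 = 38.5% → Team Gamma
Overall: Team Gamma 84/197 = 42.6%, the Infra team 71/150 = 47.3% → the Infra team
Team Gamma wins each ticket group but the Infra team wins overall — the comparison reverses. Team Gamma's tickets skew toward P0, which has a lower base rate.

Yes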